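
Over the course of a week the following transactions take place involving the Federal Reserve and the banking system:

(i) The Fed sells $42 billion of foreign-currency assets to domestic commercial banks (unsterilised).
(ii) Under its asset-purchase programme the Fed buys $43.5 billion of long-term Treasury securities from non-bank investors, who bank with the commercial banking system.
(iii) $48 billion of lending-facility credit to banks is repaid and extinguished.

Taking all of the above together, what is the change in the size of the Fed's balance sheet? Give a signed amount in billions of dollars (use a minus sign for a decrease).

-$46.5 billion

Fed balance sheet:
  Assets:      Securities +$43.5B, Loans to banks −$48B, Foreign assets −$42B
  Liabilities: Bank reserves −$46.5B
Change in total Fed assets = -$46.5 billion.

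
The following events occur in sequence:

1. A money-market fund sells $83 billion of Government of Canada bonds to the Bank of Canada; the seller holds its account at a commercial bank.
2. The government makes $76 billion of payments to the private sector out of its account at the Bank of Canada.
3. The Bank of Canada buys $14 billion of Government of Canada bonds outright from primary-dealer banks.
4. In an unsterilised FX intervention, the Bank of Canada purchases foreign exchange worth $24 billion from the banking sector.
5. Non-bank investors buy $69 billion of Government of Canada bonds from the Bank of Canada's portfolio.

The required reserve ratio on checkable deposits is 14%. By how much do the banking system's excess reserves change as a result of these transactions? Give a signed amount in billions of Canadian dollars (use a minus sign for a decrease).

Asset purchase (from non-banks) $83 billion: reserves +$83B, deposits +$83B.
Government spending $76 billion: reserves +$76B, deposits +$76B.
OMO purchase (from banks) $14 billion: reserves +$14B, deposits 0.
FX purchase $24 billion: reserves +$24B, deposits 0.
Asset sale (to non-banks) $69 billion: reserves −$69B, deposits −$69B.
Totals: Δreserves = +$128B, Δdeposits = +$90B.
Δrequired reserves = 14% × +$90B = +$12.6B.
Δexcess reserves = Δreserves − Δrequired = +$128B − (+$12.6B) = +$115.4 billion.

+$115.4 billion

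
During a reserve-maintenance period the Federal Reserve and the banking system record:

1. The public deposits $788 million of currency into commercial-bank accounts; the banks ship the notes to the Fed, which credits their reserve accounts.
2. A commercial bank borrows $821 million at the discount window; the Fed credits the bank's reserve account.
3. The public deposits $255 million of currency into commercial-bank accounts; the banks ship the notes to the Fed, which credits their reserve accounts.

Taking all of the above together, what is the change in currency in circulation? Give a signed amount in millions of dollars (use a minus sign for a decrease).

Currency deposit $788 million: notes return to the central bank → −$788M.
Discount-window loan $821 million: no currency enters or leaves circulation → 0.
Currency deposit $255 million: notes return to the central bank → −$255M.
Net: −788 + 0 − 255 = -$1043 million.

-$1043 million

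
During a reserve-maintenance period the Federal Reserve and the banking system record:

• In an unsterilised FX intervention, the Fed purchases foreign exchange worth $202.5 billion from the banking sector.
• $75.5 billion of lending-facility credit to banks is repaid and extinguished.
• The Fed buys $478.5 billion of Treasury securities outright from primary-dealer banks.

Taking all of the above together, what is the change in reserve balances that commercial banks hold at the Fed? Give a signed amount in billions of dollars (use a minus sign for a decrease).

+$605.5 billion

Fed balance sheet:
  Assets:      Securities +$478.5B, Loans to banks −$75.5B, Foreign assets +$202.5B
  Liabilities: Bank reserves +$605.5B
Commercial banking system:
  Assets:      Reserves at CB +$605.5B, Securities −$478.5B, Foreign assets −$202.5B
  Liabilities: Borrowings from CB −$75.5B
So the change in reserve balances that commercial banks hold at the Fed is +$605.5 billion.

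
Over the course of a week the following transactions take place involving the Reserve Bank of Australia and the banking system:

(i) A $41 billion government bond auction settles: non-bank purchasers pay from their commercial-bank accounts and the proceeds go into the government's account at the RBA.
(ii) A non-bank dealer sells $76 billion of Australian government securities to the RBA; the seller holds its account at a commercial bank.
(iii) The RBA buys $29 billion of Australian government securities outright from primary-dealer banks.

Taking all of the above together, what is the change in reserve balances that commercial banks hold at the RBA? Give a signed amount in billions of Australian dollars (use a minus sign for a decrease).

+$64 billion

RBA balance sheet:
  Assets:      Securities +$105B
  Liabilities: Bank reserves +$64B, Government deposits +$41B
Commercial banking system:
  Assets:      Reserves at CB +$64B, Securities −$29B
  Liabilities: Checkable deposits +$35B
So the change in reserve balances that commercial banks hold at the RBA is +$64 billion.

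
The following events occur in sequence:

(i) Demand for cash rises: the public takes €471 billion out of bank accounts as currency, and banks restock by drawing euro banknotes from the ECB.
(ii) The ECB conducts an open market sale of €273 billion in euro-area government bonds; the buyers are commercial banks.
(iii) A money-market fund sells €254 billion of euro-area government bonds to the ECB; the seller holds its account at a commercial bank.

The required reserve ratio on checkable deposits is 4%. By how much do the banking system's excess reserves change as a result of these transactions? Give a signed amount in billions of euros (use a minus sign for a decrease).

-€481.32 billion

Currency withdrawal €471 billion: reserves −€471B, deposits −€471B.
OMO sale (to banks) €273 billion: reserves −€273B, deposits 0.
Asset purchase (from non-banks) €254 billion: reserves +€254B, deposits +€254B.
Totals: Δreserves = −€490B, Δdeposits = −€217B.
Δrequired reserves = 4% × −€217B = −€8.68B.
Δexcess reserves = Δreserves − Δrequired = −€490B − (−€8.68B) = -€481.32 billion.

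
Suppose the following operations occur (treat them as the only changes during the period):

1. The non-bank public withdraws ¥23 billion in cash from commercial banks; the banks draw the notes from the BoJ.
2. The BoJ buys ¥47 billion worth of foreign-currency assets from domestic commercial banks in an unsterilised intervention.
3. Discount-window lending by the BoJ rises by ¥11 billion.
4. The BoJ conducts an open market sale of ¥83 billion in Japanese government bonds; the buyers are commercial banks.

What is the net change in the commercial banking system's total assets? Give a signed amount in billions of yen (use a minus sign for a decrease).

BoJ balance sheet:
  Assets:      Securities −¥83B, Loans to banks +¥11B, Foreign assets +¥47B
  Liabilities: Bank reserves −¥48B, Currency in circulation +¥23B
Commercial banking system:
  Assets:      Reserves at CB −¥48B, Securities +¥83B, Foreign assets −¥47B
  Liabilities: Checkable deposits −¥23B, Borrowings from CB +¥11B
Change in total bank assets = -¥12 billion.

-¥12 billion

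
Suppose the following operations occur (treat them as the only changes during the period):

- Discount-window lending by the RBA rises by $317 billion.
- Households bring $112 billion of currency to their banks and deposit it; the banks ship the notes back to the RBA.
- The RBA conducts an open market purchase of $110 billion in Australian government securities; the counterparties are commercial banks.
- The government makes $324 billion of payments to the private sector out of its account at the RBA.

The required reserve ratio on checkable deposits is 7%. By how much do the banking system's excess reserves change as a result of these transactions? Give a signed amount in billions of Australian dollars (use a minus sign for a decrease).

Discount-window loan $317 billion: reserves +$317B, deposits 0.
Currency deposit $112 billion: reserves +$112B, deposits +$112B.
OMO purchase (from banks) $110 billion: reserves +$110B, deposits 0.
Government spending $324 billion: reserves +$324B, deposits +$324B.
Totals: Δreserves = +$863B, Δdeposits = +$436B.
Δrequired reserves = 7% × +$436B = +$30.52B.
Δexcess reserves = Δreserves − Δrequired = +$863B − (+$30.52B) = +$832.48 billion.

+$832.48 billion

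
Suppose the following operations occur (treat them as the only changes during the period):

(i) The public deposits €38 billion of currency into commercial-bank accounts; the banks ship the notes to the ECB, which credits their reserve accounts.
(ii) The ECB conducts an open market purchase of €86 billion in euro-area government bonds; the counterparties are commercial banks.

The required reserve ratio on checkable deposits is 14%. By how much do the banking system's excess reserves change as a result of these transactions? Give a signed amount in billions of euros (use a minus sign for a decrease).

+€118.68 billion

Currency deposit €38 billion: reserves +€38B, deposits +€38B.
OMO purchase (from banks) €86 billion: reserves +€86B, deposits 0.
Totals: Δreserves = +€124B, Δdeposits = +€38B.
Δrequired reserves = 14% × +€38B = +€5.32B.
Δexcess reserves = Δreserves − Δrequired = +€124B − (+€5.32B) = +€118.68 billion.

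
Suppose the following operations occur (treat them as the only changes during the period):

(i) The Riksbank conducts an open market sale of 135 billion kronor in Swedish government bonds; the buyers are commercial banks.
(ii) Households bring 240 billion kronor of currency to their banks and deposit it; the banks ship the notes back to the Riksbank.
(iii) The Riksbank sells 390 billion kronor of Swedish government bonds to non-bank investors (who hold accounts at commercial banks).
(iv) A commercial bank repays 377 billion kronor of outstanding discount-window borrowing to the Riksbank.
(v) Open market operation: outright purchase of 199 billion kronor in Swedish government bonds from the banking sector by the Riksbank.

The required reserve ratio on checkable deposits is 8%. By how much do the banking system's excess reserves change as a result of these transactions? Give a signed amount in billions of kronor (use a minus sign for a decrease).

OMO sale (to banks) 135 billion kronor: reserves −135B, deposits 0.
Currency deposit 240 billion kronor: reserves +240B, deposits +240B.
Asset sale (to non-banks) 390 billion kronor: reserves −390B, deposits −390B.
Discount-window repayment 377 billion kronor: reserves −377B, deposits 0.
OMO purchase (from banks) 199 billion kronor: reserves +199B, deposits 0.
Totals: Δreserves = −463B, Δdeposits = −150B.
Δrequired reserves = 8% × −150B = −12B.
Δexcess reserves = Δreserves − Δrequired = −463B − (−12B) = -451 billion.

-451 billion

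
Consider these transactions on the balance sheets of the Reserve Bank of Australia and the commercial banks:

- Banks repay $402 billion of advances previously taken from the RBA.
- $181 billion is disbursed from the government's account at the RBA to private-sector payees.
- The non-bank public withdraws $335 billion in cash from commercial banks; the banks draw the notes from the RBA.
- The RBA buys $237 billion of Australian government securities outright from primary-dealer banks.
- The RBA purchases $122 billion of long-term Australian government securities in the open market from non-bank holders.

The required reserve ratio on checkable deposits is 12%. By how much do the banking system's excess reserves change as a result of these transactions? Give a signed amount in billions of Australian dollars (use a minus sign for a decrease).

Discount-window repayment $402 billion: reserves −$402B, deposits 0.
Government spending $181 billion: reserves +$181B, deposits +$181B.
Currency withdrawal $335 billion: reserves −$335B, deposits −$335B.
OMO purchase (from banks) $237 billion: reserves +$237B, deposits 0.
Asset purchase (from non-banks) $122 billion: reserves +$122B, deposits +$122B.
Totals: Δreserves = −$197B, Δdeposits = −$32B.
Δrequired reserves = 12% × −$32B = −$3.84B.
Δexcess reserves = Δreserves − Δrequired = −$197B − (−$3.84B) = -$193.16 billion.

-$193.16 billion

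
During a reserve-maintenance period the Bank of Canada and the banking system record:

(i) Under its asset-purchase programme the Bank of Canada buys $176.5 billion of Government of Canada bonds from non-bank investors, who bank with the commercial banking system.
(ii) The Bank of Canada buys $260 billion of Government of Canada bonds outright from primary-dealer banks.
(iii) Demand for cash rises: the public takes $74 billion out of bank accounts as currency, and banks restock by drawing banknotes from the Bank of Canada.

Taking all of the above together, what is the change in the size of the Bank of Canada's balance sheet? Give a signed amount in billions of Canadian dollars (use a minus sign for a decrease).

+$436.5 billion

Asset purchase (from non-banks) $176.5 billion: a Bank of Canada asset is acquired → +$176.5B.
OMO purchase (from banks) $260 billion: a Bank of Canada asset is acquired → +$260B.
Currency withdrawal $74 billion: only the composition of liabilities changes → 0.
Net: 176.5 + 260 + 0 = +$436.5 billion.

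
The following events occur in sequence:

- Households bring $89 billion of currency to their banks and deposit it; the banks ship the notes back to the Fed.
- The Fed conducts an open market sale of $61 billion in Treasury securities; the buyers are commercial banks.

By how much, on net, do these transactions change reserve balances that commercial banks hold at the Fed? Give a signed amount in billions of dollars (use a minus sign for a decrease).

Fed balance sheet:
  Assets:      Securities −$61B
  Liabilities: Bank reserves +$28B, Currency in circulation −$89B
So the change in reserve balances that commercial banks hold at the Fed is +$28 billion.

+$28 billion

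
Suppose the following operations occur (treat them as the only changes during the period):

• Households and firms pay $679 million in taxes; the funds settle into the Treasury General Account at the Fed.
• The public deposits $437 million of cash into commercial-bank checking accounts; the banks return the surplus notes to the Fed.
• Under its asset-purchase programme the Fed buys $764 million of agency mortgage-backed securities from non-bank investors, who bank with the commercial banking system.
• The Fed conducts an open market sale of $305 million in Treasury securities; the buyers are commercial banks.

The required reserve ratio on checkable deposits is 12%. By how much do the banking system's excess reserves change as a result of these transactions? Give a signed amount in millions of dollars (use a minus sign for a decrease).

+$154.36 million

Government account inflow $679 million: reserves −$679M, deposits −$679M.
Currency deposit $437 million: reserves +$437M, deposits +$437M.
Asset purchase (from non-banks) $764 million: reserves +$764M, deposits +$764M.
OMO sale (to banks) $305 million: reserves −$305M, deposits 0.
Totals: Δreserves = +$217M, Δdeposits = +$522M.
Δrequired reserves = 12% × +$522M = +$62.64M.
Δexcess reserves = Δreserves − Δrequired = +$217M − (+$62.64M) = +$154.36 million.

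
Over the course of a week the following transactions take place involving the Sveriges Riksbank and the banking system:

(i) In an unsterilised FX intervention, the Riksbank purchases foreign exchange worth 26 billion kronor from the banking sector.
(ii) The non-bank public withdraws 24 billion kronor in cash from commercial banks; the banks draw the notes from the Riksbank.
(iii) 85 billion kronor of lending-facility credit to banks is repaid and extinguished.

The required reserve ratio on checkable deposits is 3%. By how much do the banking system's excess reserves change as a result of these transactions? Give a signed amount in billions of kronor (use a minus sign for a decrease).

-82.28 billion

FX purchase 26 billion kronor: reserves +26B, deposits 0.
Currency withdrawal 24 billion kronor: reserves −24B, deposits −24B.
Discount-window repayment 85 billion kronor: reserves −85B, deposits 0.
Totals: Δreserves = −83B, Δdeposits = −24B.
Δrequired reserves = 3% × −24B = −0.72B.
Δexcess reserves = Δreserves − Δrequired = −83B − (−0.72B) = -82.28 billion.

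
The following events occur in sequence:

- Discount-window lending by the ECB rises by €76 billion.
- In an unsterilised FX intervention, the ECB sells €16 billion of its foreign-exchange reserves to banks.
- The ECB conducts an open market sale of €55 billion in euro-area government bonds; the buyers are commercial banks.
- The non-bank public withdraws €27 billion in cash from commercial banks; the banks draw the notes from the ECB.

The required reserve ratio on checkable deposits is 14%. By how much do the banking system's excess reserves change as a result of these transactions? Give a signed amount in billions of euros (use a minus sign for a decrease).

-€18.22 billion

Discount-window loan €76 billion: reserves +€76B, deposits 0.
FX sale €16 billion: reserves −€16B, deposits 0.
OMO sale (to banks) €55 billion: reserves −€55B, deposits 0.
Currency withdrawal €27 billion: reserves −€27B, deposits −€27B.
Totals: Δreserves = −€22B, Δdeposits = −€27B.
Δrequired reserves = 14% × −€27B = −€3.78B.
Δexcess reserves = Δreserves − Δrequired = −€22B − (−€3.78B) = -€18.22 billion.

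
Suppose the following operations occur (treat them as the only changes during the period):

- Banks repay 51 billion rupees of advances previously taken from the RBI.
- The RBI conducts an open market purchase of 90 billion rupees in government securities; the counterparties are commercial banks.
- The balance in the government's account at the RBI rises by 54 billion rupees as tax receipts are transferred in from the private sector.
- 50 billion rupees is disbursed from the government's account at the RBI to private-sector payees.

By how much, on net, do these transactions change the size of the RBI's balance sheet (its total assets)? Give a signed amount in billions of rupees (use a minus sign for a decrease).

RBI balance sheet:
  Assets:      Securities +90B, Loans to banks −51B
  Liabilities: Bank reserves +35B, Government deposits +4B
Commercial banking system:
  Assets:      Reserves at CB +35B, Securities −90B
  Liabilities: Checkable deposits −4B, Borrowings from CB −51B
Change in total RBI assets = +39 billion.

+39 billion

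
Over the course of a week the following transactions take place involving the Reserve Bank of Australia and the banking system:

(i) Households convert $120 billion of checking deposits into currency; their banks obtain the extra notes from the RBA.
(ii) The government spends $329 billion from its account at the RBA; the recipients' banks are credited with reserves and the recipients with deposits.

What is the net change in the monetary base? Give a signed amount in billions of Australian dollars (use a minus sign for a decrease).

+$329 billion

RBA balance sheet:
  Assets:      no change
  Liabilities: Bank reserves +$209B, Currency in circulation +$120B, Government deposits −$329B
Commercial banking system:
  Assets:      Reserves at CB +$209B
  Liabilities: Checkable deposits +$209B
Monetary base = currency + reserves: +$120B + (+$209B) = +$329 billion.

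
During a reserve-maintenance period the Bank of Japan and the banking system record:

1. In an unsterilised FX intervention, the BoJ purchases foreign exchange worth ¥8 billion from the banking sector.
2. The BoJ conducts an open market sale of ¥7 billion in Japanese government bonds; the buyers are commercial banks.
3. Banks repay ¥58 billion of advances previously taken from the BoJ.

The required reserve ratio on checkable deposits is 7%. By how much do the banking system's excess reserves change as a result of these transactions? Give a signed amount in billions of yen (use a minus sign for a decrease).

FX purchase ¥8 billion: reserves +¥8B, deposits 0.
OMO sale (to banks) ¥7 billion: reserves −¥7B, deposits 0.
Discount-window repayment ¥58 billion: reserves −¥58B, deposits 0.
Totals: Δreserves = −¥57B, Δdeposits = 0.
Δrequired reserves = 7% × 0 = 0.
Δexcess reserves = Δreserves − Δrequired = −¥57B − (0) = -¥57 billion.

-¥57 billion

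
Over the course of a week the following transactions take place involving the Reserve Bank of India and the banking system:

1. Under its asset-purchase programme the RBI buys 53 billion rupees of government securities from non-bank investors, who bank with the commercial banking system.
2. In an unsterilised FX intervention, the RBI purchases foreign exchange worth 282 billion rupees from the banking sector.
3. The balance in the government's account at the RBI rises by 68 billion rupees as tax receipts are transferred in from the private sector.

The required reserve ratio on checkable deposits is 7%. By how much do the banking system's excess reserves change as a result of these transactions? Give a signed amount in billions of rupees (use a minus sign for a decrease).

+268.05 billion

Asset purchase (from non-banks) 53 billion rupees: reserves +53B, deposits +53B.
FX purchase 282 billion rupees: reserves +282B, deposits 0.
Government account inflow 68 billion rupees: reserves −68B, deposits −68B.
Totals: Δreserves = +267B, Δdeposits = −15B.
Δrequired reserves = 7% × −15B = −1.05B.
Δexcess reserves = Δreserves − Δrequired = +267B − (−1.05B) = +268.05 billion.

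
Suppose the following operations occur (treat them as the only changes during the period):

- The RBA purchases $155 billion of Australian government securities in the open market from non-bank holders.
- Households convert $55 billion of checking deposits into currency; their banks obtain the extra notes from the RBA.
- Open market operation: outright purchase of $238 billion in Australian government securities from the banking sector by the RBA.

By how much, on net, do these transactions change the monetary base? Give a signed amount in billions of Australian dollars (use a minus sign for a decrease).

+$393 billion

Asset purchase (from non-banks) $155 billion: RBA balance sheet expands → +$155B.
Currency withdrawal $55 billion: just a shift between currency and reserves — both are base money → 0.
OMO purchase (from banks) $238 billion: RBA balance sheet expands → +$238B.
Net: 155 + 0 + 238 = +$393 billion.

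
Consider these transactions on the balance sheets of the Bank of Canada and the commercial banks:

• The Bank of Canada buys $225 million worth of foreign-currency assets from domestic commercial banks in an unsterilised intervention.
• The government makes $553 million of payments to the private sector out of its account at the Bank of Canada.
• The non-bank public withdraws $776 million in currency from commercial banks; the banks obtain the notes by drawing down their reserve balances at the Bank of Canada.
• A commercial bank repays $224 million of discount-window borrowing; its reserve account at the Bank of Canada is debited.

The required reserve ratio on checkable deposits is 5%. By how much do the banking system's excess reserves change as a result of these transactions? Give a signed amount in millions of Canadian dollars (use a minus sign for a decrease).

FX purchase $225 million: reserves +$225M, deposits 0.
Government spending $553 million: reserves +$553M, deposits +$553M.
Currency withdrawal $776 million: reserves −$776M, deposits −$776M.
Discount-window repayment $224 million: reserves −$224M, deposits 0.
Totals: Δreserves = −$222M, Δdeposits = −$223M.
Δrequired reserves = 5% × −$223M = −$11.15M.
Δexcess reserves = Δreserves − Δrequired = −$222M − (−$11.15M) = -$210.85 million.

-$210.85 million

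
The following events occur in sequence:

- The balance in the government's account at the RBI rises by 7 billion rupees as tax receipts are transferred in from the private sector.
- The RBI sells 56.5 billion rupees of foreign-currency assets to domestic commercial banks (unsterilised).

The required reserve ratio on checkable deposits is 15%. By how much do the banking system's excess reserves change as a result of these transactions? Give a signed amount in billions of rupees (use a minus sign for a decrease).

-62.45 billion

Government account inflow 7 billion rupees: reserves −7B, deposits −7B.
FX sale 56.5 billion rupees: reserves −56.5B, deposits 0.
Totals: Δreserves = −63.5B, Δdeposits = −7B.
Δrequired reserves = 15% × −7B = −1.05B.
Δexcess reserves = Δreserves − Δrequired = −63.5B − (−1.05B) = -62.45 billion.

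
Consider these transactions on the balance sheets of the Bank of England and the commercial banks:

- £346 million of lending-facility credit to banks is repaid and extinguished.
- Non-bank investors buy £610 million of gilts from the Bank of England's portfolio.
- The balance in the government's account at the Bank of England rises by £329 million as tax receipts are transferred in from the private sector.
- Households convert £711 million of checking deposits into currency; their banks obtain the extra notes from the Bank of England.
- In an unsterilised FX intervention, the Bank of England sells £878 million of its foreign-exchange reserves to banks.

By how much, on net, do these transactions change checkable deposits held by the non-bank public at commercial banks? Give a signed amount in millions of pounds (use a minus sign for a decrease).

Discount-window repayment £346 million: the counterparty is a bank, so public deposits are unchanged → 0.
Asset sale (to non-banks) £610 million: non-bank counterparties' bank balances fall → −£610M.
Government account inflow £329 million: non-bank counterparties' bank balances fall → −£329M.
Currency withdrawal £711 million: non-bank counterparties' bank balances fall → −£711M.
FX sale £878 million: the counterparty is a bank, so public deposits are unchanged → 0.
Net: 0 − 610 − 329 − 711 + 0 = -£1650 million.

-£1650 million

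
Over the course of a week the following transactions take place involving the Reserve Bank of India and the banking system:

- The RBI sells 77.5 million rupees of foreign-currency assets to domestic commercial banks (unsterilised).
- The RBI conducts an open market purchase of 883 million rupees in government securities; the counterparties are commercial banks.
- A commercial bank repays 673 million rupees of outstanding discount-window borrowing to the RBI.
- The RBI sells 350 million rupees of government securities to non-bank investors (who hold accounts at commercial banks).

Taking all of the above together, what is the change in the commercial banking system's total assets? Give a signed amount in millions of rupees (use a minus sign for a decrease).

FX sale 77.5 million rupees: just an asset swap on bank balance sheets → 0.
OMO purchase (from banks) 883 million rupees: just an asset swap on bank balance sheets → 0.
Discount-window repayment 673 million rupees: bank balance sheets shrink → −673M.
Asset sale (to non-banks) 350 million rupees: bank balance sheets shrink → −350M.
Net: 0 + 0 − 673 − 350 = -1023 million.

-1023 million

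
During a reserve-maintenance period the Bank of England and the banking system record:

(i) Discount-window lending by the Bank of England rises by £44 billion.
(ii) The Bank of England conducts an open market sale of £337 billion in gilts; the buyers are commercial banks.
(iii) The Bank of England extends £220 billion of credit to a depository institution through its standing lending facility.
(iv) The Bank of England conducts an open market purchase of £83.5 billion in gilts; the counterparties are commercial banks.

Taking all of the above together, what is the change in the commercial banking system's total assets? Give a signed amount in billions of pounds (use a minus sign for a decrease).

Bank of England balance sheet:
  Assets:      Securities −£253.5B, Loans to banks +£264B
  Liabilities: Bank reserves +£10.5B
Commercial banking system:
  Assets:      Reserves at CB +£10.5B, Securities +£253.5B
  Liabilities: Borrowings from CB +£264B
Change in total bank assets = +£264 billion.

+£264 billion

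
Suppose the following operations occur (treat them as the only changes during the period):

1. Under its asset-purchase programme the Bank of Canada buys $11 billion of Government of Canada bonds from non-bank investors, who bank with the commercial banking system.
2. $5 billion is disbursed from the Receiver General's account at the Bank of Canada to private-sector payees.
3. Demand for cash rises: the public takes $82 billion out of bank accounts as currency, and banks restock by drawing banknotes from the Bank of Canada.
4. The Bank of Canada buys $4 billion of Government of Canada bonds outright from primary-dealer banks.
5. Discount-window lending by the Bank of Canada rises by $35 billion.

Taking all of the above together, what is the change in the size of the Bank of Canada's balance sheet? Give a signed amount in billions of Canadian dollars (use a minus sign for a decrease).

+$50 billion

Asset purchase (from non-banks) $11 billion: a Bank of Canada asset is acquired → +$11B.
Government spending $5 billion: only the composition of liabilities changes → 0.
Currency withdrawal $82 billion: only the composition of liabilities changes → 0.
OMO purchase (from banks) $4 billion: a Bank of Canada asset is acquired → +$4B.
Discount-window loan $35 billion: a Bank of Canada asset is acquired → +$35B.
Net: 11 + 0 + 0 + 4 + 35 = +$50 billion.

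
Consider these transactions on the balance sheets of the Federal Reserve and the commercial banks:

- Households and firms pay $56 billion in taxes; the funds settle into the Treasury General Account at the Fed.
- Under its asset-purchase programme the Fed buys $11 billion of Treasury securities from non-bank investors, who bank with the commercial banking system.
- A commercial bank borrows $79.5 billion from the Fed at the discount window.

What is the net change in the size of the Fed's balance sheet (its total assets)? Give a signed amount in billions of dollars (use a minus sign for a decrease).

+$90.5 billion

Government account inflow $56 billion: only the composition of liabilities changes → 0.
Asset purchase (from non-banks) $11 billion: a Fed asset is acquired → +$11B.
Discount-window loan $79.5 billion: a Fed asset is acquired → +$79.5B.
Net: 0 + 11 + 79.5 = +$90.5 billion.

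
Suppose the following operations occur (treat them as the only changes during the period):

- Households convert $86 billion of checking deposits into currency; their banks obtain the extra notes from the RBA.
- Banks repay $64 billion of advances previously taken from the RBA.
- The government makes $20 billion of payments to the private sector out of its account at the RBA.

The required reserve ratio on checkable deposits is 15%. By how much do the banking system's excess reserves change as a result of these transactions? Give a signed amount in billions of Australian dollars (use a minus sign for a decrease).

Currency withdrawal $86 billion: reserves −$86B, deposits −$86B.
Discount-window repayment $64 billion: reserves −$64B, deposits 0.
Government spending $20 billion: reserves +$20B, deposits +$20B.
Totals: Δreserves = −$130B, Δdeposits = −$66B.
Δrequired reserves = 15% × −$66B = −$9.9B.
Δexcess reserves = Δreserves − Δrequired = −$130B − (−$9.9B) = -$120.1 billion.

-$120.1 billion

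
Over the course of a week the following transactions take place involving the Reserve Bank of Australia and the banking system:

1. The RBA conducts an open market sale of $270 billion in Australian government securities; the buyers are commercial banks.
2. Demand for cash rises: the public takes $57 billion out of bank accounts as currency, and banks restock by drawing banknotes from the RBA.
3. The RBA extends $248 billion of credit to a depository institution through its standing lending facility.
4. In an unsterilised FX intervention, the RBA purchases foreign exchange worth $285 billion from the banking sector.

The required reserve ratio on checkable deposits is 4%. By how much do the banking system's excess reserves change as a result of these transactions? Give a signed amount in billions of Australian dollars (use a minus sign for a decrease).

+$208.28 billion

OMO sale (to banks) $270 billion: reserves −$270B, deposits 0.
Currency withdrawal $57 billion: reserves −$57B, deposits −$57B.
Discount-window loan $248 billion: reserves +$248B, deposits 0.
FX purchase $285 billion: reserves +$285B, deposits 0.
Totals: Δreserves = +$206B, Δdeposits = −$57B.
Δrequired reserves = 4% × −$57B = −$2.28B.
Δexcess reserves = Δreserves − Δrequired = +$206B − (−$2.28B) = +$208.28 billion.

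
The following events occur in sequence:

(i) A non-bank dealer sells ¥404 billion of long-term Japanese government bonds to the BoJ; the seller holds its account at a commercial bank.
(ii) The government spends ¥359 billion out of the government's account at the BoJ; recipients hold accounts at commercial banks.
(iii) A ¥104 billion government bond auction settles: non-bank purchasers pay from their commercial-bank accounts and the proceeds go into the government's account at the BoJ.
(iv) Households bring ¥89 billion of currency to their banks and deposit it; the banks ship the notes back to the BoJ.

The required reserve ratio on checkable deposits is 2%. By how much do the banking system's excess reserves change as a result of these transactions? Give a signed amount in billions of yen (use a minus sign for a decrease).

+¥733.04 billion

Asset purchase (from non-banks) ¥404 billion: reserves +¥404B, deposits +¥404B.
Government spending ¥359 billion: reserves +¥359B, deposits +¥359B.
Government account inflow ¥104 billion: reserves −¥104B, deposits −¥104B.
Currency deposit ¥89 billion: reserves +¥89B, deposits +¥89B.
Totals: Δreserves = +¥748B, Δdeposits = +¥748B.
Δrequired reserves = 2% × +¥748B = +¥14.96B.
Δexcess reserves = Δreserves − Δrequired = +¥748B − (+¥14.96B) = +¥733.04 billion.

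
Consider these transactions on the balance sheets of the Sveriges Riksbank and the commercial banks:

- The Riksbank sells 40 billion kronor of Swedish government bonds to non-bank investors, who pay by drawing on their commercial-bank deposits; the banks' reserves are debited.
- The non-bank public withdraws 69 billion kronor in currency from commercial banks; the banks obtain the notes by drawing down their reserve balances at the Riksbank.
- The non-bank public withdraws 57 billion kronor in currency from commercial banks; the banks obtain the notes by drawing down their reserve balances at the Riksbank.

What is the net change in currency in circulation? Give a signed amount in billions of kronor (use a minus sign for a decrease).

+126 billion

Riksbank balance sheet:
  Assets:      Securities −40B
  Liabilities: Bank reserves −166B, Currency in circulation +126B
So the change in currency in circulation is +126 billion.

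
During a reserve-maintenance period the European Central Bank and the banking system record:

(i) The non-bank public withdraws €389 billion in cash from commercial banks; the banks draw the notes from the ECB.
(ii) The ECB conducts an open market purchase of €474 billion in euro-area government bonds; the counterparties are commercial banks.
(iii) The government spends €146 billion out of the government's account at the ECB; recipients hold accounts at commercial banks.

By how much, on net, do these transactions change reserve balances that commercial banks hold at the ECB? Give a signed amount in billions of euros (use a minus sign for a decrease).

Currency withdrawal €389 billion: banks swap reserves for currency → −€389B.
OMO purchase (from banks) €474 billion: the ECB pays by crediting reserve accounts → +€474B.
Government spending €146 billion: government payments flow into bank reserve accounts → +€146B.
Net: −389 + 474 + 146 = +€231 billion.

+€231 billion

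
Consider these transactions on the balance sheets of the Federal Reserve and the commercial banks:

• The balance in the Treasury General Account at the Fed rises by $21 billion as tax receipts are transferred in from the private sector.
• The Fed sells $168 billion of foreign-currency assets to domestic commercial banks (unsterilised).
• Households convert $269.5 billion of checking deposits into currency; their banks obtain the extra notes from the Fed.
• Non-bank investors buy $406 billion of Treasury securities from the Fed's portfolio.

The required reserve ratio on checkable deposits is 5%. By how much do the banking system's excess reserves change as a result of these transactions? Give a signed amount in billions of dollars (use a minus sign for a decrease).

Government account inflow $21 billion: reserves −$21B, deposits −$21B.
FX sale $168 billion: reserves −$168B, deposits 0.
Currency withdrawal $269.5 billion: reserves −$269.5B, deposits −$269.5B.
Asset sale (to non-banks) $406 billion: reserves −$406B, deposits −$406B.
Totals: Δreserves = −$864.5B, Δdeposits = −$696.5B.
Δrequired reserves = 5% × −$696.5B = −$34.825B.
Δexcess reserves = Δreserves − Δrequired = −$864.5B − (−$34.825B) = -$829.675 billion.

-$829.675 billion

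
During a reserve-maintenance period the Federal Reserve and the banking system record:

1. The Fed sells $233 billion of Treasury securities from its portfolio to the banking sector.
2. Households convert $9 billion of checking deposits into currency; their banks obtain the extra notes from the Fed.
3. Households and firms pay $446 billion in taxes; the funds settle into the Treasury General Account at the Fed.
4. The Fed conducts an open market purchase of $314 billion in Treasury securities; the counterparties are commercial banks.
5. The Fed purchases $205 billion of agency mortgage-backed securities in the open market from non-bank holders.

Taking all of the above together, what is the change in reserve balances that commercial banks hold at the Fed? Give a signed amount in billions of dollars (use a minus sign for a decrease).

-$169 billion

Fed balance sheet:
  Assets:      Securities +$286B
  Liabilities: Bank reserves −$169B, Currency in circulation +$9B, Government deposits +$446B
Commercial banking system:
  Assets:      Reserves at CB −$169B, Securities −$81B
  Liabilities: Checkable deposits −$250B
So the change in reserve balances that commercial banks hold at the Fed is -$169 billion.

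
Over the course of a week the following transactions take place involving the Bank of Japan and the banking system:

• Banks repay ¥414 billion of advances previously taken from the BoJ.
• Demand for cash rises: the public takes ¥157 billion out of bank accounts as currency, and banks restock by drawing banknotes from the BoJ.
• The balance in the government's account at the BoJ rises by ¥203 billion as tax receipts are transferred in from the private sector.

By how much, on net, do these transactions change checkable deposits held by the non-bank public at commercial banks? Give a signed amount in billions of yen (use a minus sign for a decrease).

-¥360 billion

Discount-window repayment ¥414 billion: the counterparty is a bank, so public deposits are unchanged → 0.
Currency withdrawal ¥157 billion: non-bank counterparties' bank balances fall → −¥157B.
Government account inflow ¥203 billion: non-bank counterparties' bank balances fall → −¥203B.
Net: 0 − 157 − 203 = -¥360 billion.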